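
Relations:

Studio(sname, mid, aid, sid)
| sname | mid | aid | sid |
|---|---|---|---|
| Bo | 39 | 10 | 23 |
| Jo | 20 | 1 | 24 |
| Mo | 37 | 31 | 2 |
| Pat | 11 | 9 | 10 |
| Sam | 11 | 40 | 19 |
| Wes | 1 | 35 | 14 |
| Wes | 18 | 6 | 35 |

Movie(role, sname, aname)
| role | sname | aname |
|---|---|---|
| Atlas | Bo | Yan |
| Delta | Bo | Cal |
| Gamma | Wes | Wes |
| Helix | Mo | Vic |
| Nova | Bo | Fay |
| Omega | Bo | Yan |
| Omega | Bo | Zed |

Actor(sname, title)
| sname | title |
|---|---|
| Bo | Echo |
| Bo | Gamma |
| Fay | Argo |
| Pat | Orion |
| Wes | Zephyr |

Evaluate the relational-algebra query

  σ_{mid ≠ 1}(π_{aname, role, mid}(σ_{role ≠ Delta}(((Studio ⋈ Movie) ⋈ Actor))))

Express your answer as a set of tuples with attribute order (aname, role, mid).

Joining Studio and Movie on sname yields {(Bo, 39, 10, 23, Atlas, Yan), (Bo, 39, 10, 23, Delta, Cal), (Bo, 39, 10, 23, Nova, Fay), (Bo, 39, 10, 23, Omega, Yan), (Bo, 39, 10, 23, Omega, Zed), (Mo, 37, 31, 2, Helix, Vic), (Wes, 1, 35, 14, Gamma, Wes), (Wes, 18, 6, 35, Gamma, Wes)}.
Joining (Studio ⋈ Movie) and Actor on sname yields {(Bo, 39, 10, 23, Atlas, Yan, Echo), (Bo, 39, 10, 23, Atlas, Yan, Gamma), (Bo, 39, 10, 23, Delta, Cal, Echo), (Bo, 39, 10, 23, Delta, Cal, Gamma), (Bo, 39, 10, 23, Nova, Fay, Echo), (Bo, 39, 10, 23, Nova, Fay, Gamma), (Bo, 39, 10, 23, Omega, Yan, Echo), (Bo, 39, 10, 23, Omega, Yan, Gamma), (Bo, 39, 10, 23, Omega, Zed, Echo), (Bo, 39, 10, 23, Omega, Zed, Gamma), (Wes, 1, 35, 14, Gamma, Wes, Zephyr), (Wes, 18, 6, 35, Gamma, Wes, Zephyr)}.
Selection role ≠ Delta: {(Bo, 39, 10, 23, Atlas, Yan, Echo), (Bo, 39, 10, 23, Atlas, Yan, Gamma), (Bo, 39, 10, 23, Nova, Fay, Echo), (Bo, 39, 10, 23, Nova, Fay, Gamma), (Bo, 39, 10, 23, Omega, Yan, Echo), (Bo, 39, 10, 23, Omega, Yan, Gamma), (Bo, 39, 10, 23, Omega, Zed, Echo), (Bo, 39, 10, 23, Omega, Zed, Gamma), (Wes, 1, 35, 14, Gamma, Wes, Zephyr), (Wes, 18, 6, 35, Gamma, Wes, Zephyr)}
π_{aname, role, mid} gives {(Fay, Nova, 39), (Wes, Gamma, 1), (Wes, Gamma, 18), (Yan, Atlas, 39), (Yan, Omega, 39), (Zed, Omega, 39)} (4 duplicate(s) eliminated).
Selection mid ≠ 1: {(Fay, Nova, 39), (Wes, Gamma, 18), (Yan, Atlas, 39), (Yan, Omega, 39), (Zed, Omega, 39)}

{(Fay, Nova, 39), (Wes, Gamma, 18), (Yan, Atlas, 39), (Yan, Omega, 39), (Zed, Omega, 39)}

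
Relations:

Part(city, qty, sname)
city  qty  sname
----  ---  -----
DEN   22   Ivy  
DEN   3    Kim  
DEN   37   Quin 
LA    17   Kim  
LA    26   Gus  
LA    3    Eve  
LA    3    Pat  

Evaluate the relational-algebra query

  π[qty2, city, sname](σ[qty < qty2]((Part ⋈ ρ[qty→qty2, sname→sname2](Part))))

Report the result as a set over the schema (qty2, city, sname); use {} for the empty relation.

ρ[qty→qty2, sname→sname2]: schema becomes (city, qty2, sname2); tuples unchanged.
Part ⋈ ρ[qty→qty2, sname→sname2](Part) (natural join on city): {(DEN, 22, Ivy, 22, Ivy), (DEN, 22, Ivy, 3, Kim), (DEN, 22, Ivy, 37, Quin), (DEN, 3, Kim, 22, Ivy), (DEN, 3, Kim, 3, Kim), (DEN, 3, Kim, 37, Quin), (DEN, 37, Quin, 22, Ivy), (DEN, 37, Quin, 3, Kim), (DEN, 37, Quin, 37, Quin), (LA, 17, Kim, 17, Kim), (LA, 17, Kim, 26, Gus), (LA, 17, Kim, 3, Eve), (LA, 17, Kim, 3, Pat), (LA, 26, Gus, 17, Kim), (LA, 26, Gus, 26, Gus), (LA, 26, Gus, 3, Eve), (LA, 26, Gus, 3, Pat), (LA, 3, Eve, 17, Kim), (LA, 3, Eve, 26, Gus), (LA, 3, Eve, 3, Eve), (LA, 3, Eve, 3, Pat), (LA, 3, Pat, 17, Kim), (LA, 3, Pat, 26, Gus), (LA, 3, Pat, 3, Eve), (LA, 3, Pat, 3, Pat)}
σ[qty < qty2]: keep tuples satisfying qty < qty2 → {(DEN, 22, Ivy, 37, Quin), (DEN, 3, Kim, 22, Ivy), (DEN, 3, Kim, 37, Quin), (LA, 17, Kim, 26, Gus), (LA, 3, Eve, 17, Kim), (LA, 3, Eve, 26, Gus), (LA, 3, Pat, 17, Kim), (LA, 3, Pat, 26, Gus)}
Keep only column(s) qty2, city, sname: {(17, LA, Eve), (17, LA, Pat), (22, DEN, Kim), (26, LA, Eve), (26, LA, Kim), (26, LA, Pat), (37, DEN, Ivy), (37, DEN, Kim)}

{(17, LA, Eve), (17, LA, Pat), (22, DEN, Kim), (26, LA, Eve), (26, LA, Kim), (26, LA, Pat), (37, DEN, Ivy), (37, DEN, Kim)}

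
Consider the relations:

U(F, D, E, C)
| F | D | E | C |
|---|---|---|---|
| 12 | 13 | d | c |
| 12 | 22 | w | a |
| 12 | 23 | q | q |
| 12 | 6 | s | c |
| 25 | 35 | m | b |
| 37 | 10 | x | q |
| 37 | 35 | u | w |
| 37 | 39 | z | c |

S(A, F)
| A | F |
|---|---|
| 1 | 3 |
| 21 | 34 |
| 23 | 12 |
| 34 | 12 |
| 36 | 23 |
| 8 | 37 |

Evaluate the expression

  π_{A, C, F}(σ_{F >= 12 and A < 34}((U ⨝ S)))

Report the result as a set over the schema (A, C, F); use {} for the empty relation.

{(23, a, 12), (23, c, 12), (23, q, 12), (8, c, 37), (8, q, 37), (8, w, 37)}

U ⋈ S (natural join on F): {(12, 13, d, c, 23), (12, 13, d, c, 34), (12, 22, w, a, 23), (12, 22, w, a, 34), (12, 23, q, q, 23), (12, 23, q, q, 34), (12, 6, s, c, 23), (12, 6, s, c, 34), (37, 10, x, q, 8), (37, 35, u, w, 8), (37, 39, z, c, 8)}
σ[F >= 12 and A < 34]: keep tuples satisfying F >= 12 and A < 34 → {(12, 13, d, c, 23), (12, 22, w, a, 23), (12, 23, q, q, 23), (12, 6, s, c, 23), (37, 10, x, q, 8), (37, 35, u, w, 8), (37, 39, z, c, 8)}
π_{A, C, F} gives {(23, a, 12), (23, c, 12), (23, q, 12), (8, c, 37), (8, q, 37), (8, w, 37)} (1 duplicate(s) eliminated).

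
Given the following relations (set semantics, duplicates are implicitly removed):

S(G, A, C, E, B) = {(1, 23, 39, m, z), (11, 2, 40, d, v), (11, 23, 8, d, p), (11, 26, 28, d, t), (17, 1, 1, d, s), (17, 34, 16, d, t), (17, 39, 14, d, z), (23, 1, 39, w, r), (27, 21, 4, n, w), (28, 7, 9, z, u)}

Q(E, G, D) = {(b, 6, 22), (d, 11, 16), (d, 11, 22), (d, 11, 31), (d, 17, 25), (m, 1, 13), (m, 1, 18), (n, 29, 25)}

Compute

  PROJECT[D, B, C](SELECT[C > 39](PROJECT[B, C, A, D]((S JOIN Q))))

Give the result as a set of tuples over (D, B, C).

{(16, v, 40), (22, v, 40), (31, v, 40)}

Natural join on G, E: {(1, 23, 39, m, z, 13), (1, 23, 39, m, z, 18), (11, 2, 40, d, v, 16), (11, 2, 40, d, v, 22), (11, 2, 40, d, v, 31), (11, 23, 8, d, p, 16), (11, 23, 8, d, p, 22), (11, 23, 8, d, p, 31), (11, 26, 28, d, t, 16), (11, 26, 28, d, t, 22), (11, 26, 28, d, t, 31), (17, 1, 1, d, s, 25), (17, 34, 16, d, t, 25), (17, 39, 14, d, z, 25)}
Keep only column(s) B, C, A, D: {(p, 8, 23, 16), (p, 8, 23, 22), (p, 8, 23, 31), (s, 1, 1, 25), (t, 16, 34, 25), (t, 28, 26, 16), (t, 28, 26, 22), (t, 28, 26, 31), (v, 40, 2, 16), (v, 40, 2, 22), (v, 40, 2, 31), (z, 14, 39, 25), (z, 39, 23, 13), (z, 39, 23, 18)}
Selection C > 39: {(v, 40, 2, 16), (v, 40, 2, 22), (v, 40, 2, 31)}
Keep only column(s) D, B, C: {(16, v, 40), (22, v, 40), (31, v, 40)}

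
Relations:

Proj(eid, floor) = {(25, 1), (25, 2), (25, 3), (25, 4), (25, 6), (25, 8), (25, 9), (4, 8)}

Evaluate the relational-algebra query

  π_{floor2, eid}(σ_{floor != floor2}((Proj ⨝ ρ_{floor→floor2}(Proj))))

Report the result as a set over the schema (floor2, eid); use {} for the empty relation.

{(1, 25), (2, 25), (3, 25), (4, 25), (6, 25), (8, 25), (9, 25)}

ρ[floor→floor2]: schema becomes (eid, floor2); tuples unchanged.
Joining Proj and ρ_{floor→floor2}(Proj) on eid yields {(25, 1, 1), (25, 1, 2), (25, 1, 3), (25, 1, 4), (25, 1, 6), (25, 1, 8), (25, 1, 9), (25, 2, 1), (25, 2, 2), (25, 2, 3), (25, 2, 4), (25, 2, 6), (25, 2, 8), (25, 2, 9), (25, 3, 1), (25, 3, 2), (25, 3, 3), (25, 3, 4), (25, 3, 6), (25, 3, 8), (25, 3, 9), (25, 4, 1), (25, 4, 2), (25, 4, 3), (25, 4, 4), (25, 4, 6), (25, 4, 8), (25, 4, 9), (25, 6, 1), (25, 6, 2), (25, 6, 3), (25, 6, 4), (25, 6, 6), (25, 6, 8), (25, 6, 9), (25, 8, 1), (25, 8, 2), (25, 8, 3), (25, 8, 4), (25, 8, 6), (25, 8, 8), (25, 8, 9), (25, 9, 1), (25, 9, 2), (25, 9, 3), (25, 9, 4), (25, 9, 6), (25, 9, 8), (25, 9, 9), (4, 8, 8)}.
Filtering on floor != floor2 leaves {(25, 1, 2), (25, 1, 3), (25, 1, 4), (25, 1, 6), (25, 1, 8), (25, 1, 9), (25, 2, 1), (25, 2, 3), (25, 2, 4), (25, 2, 6), (25, 2, 8), (25, 2, 9), (25, 3, 1), (25, 3, 2), (25, 3, 4), (25, 3, 6), (25, 3, 8), (25, 3, 9), (25, 4, 1), (25, 4, 2), (25, 4, 3), (25, 4, 6), (25, 4, 8), (25, 4, 9), (25, 6, 1), (25, 6, 2), (25, 6, 3), (25, 6, 4), (25, 6, 8), (25, 6, 9), (25, 8, 1), (25, 8, 2), (25, 8, 3), (25, 8, 4), (25, 8, 6), (25, 8, 9), (25, 9, 1), (25, 9, 2), (25, 9, 3), (25, 9, 4), (25, 9, 6), (25, 9, 8)}.
π_{floor2, eid} gives {(1, 25), (2, 25), (3, 25), (4, 25), (6, 25), (8, 25), (9, 25)} (35 duplicate(s) eliminated).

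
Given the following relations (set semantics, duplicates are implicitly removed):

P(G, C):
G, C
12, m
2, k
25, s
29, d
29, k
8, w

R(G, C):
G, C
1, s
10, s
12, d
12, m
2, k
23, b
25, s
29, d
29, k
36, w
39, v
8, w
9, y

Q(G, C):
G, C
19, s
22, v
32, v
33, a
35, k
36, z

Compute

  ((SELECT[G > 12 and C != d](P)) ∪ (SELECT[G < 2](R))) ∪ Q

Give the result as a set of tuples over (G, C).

{(1, s), (19, s), (22, v), (25, s), (29, k), (32, v), (33, a), (35, k), (36, z)}

Apply σ_{G > 12 and C != d}; surviving tuples: {(25, s), (29, k)}
Apply σ_{G < 2}; surviving tuples: {(1, s)}
Set union of the two operands is {(1, s), (25, s), (29, k)}.
Set union of the two operands is {(1, s), (19, s), (22, v), (25, s), (29, k), (32, v), (33, a), (35, k), (36, z)}.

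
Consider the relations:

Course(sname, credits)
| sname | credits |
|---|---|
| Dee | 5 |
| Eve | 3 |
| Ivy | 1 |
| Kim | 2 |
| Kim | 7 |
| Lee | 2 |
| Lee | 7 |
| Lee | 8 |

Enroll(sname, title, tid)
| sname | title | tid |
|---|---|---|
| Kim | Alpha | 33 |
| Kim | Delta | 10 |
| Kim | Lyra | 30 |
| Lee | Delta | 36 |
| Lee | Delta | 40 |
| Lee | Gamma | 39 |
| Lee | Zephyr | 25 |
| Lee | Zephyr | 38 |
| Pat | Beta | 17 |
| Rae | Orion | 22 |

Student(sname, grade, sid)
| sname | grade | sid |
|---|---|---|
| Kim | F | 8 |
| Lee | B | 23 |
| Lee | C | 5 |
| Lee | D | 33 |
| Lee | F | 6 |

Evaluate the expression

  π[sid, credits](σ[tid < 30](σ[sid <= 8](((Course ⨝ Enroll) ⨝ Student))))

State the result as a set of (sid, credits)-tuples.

Joining Course and Enroll on sname yields {(Kim, 2, Alpha, 33), (Kim, 2, Delta, 10), (Kim, 2, Lyra, 30), (Kim, 7, Alpha, 33), (Kim, 7, Delta, 10), (Kim, 7, Lyra, 30), (Lee, 2, Delta, 36), (Lee, 2, Delta, 40), (Lee, 2, Gamma, 39), (Lee, 2, Zephyr, 25), (Lee, 2, Zephyr, 38), (Lee, 7, Delta, 36), (Lee, 7, Delta, 40), (Lee, 7, Gamma, 39), (Lee, 7, Zephyr, 25), (Lee, 7, Zephyr, 38), (Lee, 8, Delta, 36), (Lee, 8, Delta, 40), (Lee, 8, Gamma, 39), (Lee, 8, Zephyr, 25), (Lee, 8, Zephyr, 38)}.
Joining (Course ⨝ Enroll) and Student on sname yields {(Kim, 2, Alpha, 33, F, 8), (Kim, 2, Delta, 10, F, 8), (Kim, 2, Lyra, 30, F, 8), (Kim, 7, Alpha, 33, F, 8), (Kim, 7, Delta, 10, F, 8), (Kim, 7, Lyra, 30, F, 8), (Lee, 2, Delta, 36, B, 23), (Lee, 2, Delta, 36, C, 5), (Lee, 2, Delta, 36, D, 33), (Lee, 2, Delta, 36, F, 6), (Lee, 2, Delta, 40, B, 23), (Lee, 2, Delta, 40, C, 5), (Lee, 2, Delta, 40, D, 33), (Lee, 2, Delta, 40, F, 6), (Lee, 2, Gamma, 39, B, 23), (Lee, 2, Gamma, 39, C, 5), (Lee, 2, Gamma, 39, D, 33), (Lee, 2, Gamma, 39, F, 6), (Lee, 2, Zephyr, 25, B, 23), (Lee, 2, Zephyr, 25, C, 5), (Lee, 2, Zephyr, 25, D, 33), (Lee, 2, Zephyr, 25, F, 6), (Lee, 2, Zephyr, 38, B, 23), (Lee, 2, Zephyr, 38, C, 5), (Lee, 2, Zephyr, 38, D, 33), (Lee, 2, Zephyr, 38, F, 6), (Lee, 7, Delta, 36, B, 23), (Lee, 7, Delta, 36, C, 5), (Lee, 7, Delta, 36, D, 33), (Lee, 7, Delta, 36, F, 6), (Lee, 7, Delta, 40, B, 23), (Lee, 7, Delta, 40, C, 5), (Lee, 7, Delta, 40, D, 33), (Lee, 7, Delta, 40, F, 6), (Lee, 7, Gamma, 39, B, 23), (Lee, 7, Gamma, 39, C, 5), (Lee, 7, Gamma, 39, D, 33), (Lee, 7, Gamma, 39, F, 6), (Lee, 7, Zephyr, 25, B, 23), (Lee, 7, Zephyr, 25, C, 5), (Lee, 7, Zephyr, 25, D, 33), (Lee, 7, Zephyr, 25, F, 6), (Lee, 7, Zephyr, 38, B, 23), (Lee, 7, Zephyr, 38, C, 5), (Lee, 7, Zephyr, 38, D, 33), (Lee, 7, Zephyr, 38, F, 6), (Lee, 8, Delta, 36, B, 23), (Lee, 8, Delta, 36, C, 5), (Lee, 8, Delta, 36, D, 33), (Lee, 8, Delta, 36, F, 6), (Lee, 8, Delta, 40, B, 23), (Lee, 8, Delta, 40, C, 5), (Lee, 8, Delta, 40, D, 33), (Lee, 8, Delta, 40, F, 6), (Lee, 8, Gamma, 39, B, 23), (Lee, 8, Gamma, 39, C, 5), (Lee, 8, Gamma, 39, D, 33), (Lee, 8, Gamma, 39, F, 6), (Lee, 8, Zephyr, 25, B, 23), (Lee, 8, Zephyr, 25, C, 5), (Lee, 8, Zephyr, 25, D, 33), (Lee, 8, Zephyr, 25, F, 6), (Lee, 8, Zephyr, 38, B, 23), (Lee, 8, Zephyr, 38, C, 5), (Lee, 8, Zephyr, 38, D, 33), (Lee, 8, Zephyr, 38, F, 6)}.
Apply σ_{sid <= 8}; surviving tuples: {(Kim, 2, Alpha, 33, F, 8), (Kim, 2, Delta, 10, F, 8), (Kim, 2, Lyra, 30, F, 8), (Kim, 7, Alpha, 33, F, 8), (Kim, 7, Delta, 10, F, 8), (Kim, 7, Lyra, 30, F, 8), (Lee, 2, Delta, 36, C, 5), (Lee, 2, Delta, 36, F, 6), (Lee, 2, Delta, 40, C, 5), (Lee, 2, Delta, 40, F, 6), (Lee, 2, Gamma, 39, C, 5), (Lee, 2, Gamma, 39, F, 6), (Lee, 2, Zephyr, 25, C, 5), (Lee, 2, Zephyr, 25, F, 6), (Lee, 2, Zephyr, 38, C, 5), (Lee, 2, Zephyr, 38, F, 6), (Lee, 7, Delta, 36, C, 5), (Lee, 7, Delta, 36, F, 6), (Lee, 7, Delta, 40, C, 5), (Lee, 7, Delta, 40, F, 6), (Lee, 7, Gamma, 39, C, 5), (Lee, 7, Gamma, 39, F, 6), (Lee, 7, Zephyr, 25, C, 5), (Lee, 7, Zephyr, 25, F, 6), (Lee, 7, Zephyr, 38, C, 5), (Lee, 7, Zephyr, 38, F, 6), (Lee, 8, Delta, 36, C, 5), (Lee, 8, Delta, 36, F, 6), (Lee, 8, Delta, 40, C, 5), (Lee, 8, Delta, 40, F, 6), (Lee, 8, Gamma, 39, C, 5), (Lee, 8, Gamma, 39, F, 6), (Lee, 8, Zephyr, 25, C, 5), (Lee, 8, Zephyr, 25, F, 6), (Lee, 8, Zephyr, 38, C, 5), (Lee, 8, Zephyr, 38, F, 6)}
Apply σ_{tid < 30}; surviving tuples: {(Kim, 2, Delta, 10, F, 8), (Kim, 7, Delta, 10, F, 8), (Lee, 2, Zephyr, 25, C, 5), (Lee, 2, Zephyr, 25, F, 6), (Lee, 7, Zephyr, 25, C, 5), (Lee, 7, Zephyr, 25, F, 6), (Lee, 8, Zephyr, 25, C, 5), (Lee, 8, Zephyr, 25, F, 6)}
π[sid, credits]: project onto (sid, credits) → {(5, 2), (5, 7), (5, 8), (6, 2), (6, 7), (6, 8), (8, 2), (8, 7)}

{(5, 2), (5, 7), (5, 8), (6, 2), (6, 7), (6, 8), (8, 2), (8, 7)}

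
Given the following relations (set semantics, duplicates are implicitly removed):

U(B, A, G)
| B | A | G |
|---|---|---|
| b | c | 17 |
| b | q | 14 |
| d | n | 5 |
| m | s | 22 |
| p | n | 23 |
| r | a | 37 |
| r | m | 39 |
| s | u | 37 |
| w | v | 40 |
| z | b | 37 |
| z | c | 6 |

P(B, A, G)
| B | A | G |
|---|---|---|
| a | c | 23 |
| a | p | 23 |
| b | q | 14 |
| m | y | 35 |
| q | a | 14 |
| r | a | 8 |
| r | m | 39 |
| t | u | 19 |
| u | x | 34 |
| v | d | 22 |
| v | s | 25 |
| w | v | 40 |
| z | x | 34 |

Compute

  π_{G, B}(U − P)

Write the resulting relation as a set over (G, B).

Set difference of the two operands is {(b, c, 17), (d, n, 5), (m, s, 22), (p, n, 23), (r, a, 37), (s, u, 37), (z, b, 37), (z, c, 6)}.
π_{G, B} gives {(17, b), (22, m), (23, p), (37, r), (37, s), (37, z), (5, d), (6, z)}.

{(17, b), (22, m), (23, p), (37, r), (37, s), (37, z), (5, d), (6, z)}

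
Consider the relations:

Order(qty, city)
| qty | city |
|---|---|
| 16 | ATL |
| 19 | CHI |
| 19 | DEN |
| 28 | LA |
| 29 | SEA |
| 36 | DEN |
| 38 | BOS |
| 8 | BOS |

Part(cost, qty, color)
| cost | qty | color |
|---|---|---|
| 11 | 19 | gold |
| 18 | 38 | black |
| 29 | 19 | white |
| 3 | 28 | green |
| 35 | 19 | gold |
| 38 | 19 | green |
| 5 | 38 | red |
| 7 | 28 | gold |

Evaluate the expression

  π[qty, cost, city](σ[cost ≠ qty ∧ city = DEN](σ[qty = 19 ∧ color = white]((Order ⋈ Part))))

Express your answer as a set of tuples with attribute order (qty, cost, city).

Joining Order and Part on qty yields {(19, CHI, 11, gold), (19, CHI, 29, white), (19, CHI, 35, gold), (19, CHI, 38, green), (19, DEN, 11, gold), (19, DEN, 29, white), (19, DEN, 35, gold), (19, DEN, 38, green), (28, LA, 3, green), (28, LA, 7, gold), (38, BOS, 18, black), (38, BOS, 5, red)}.
Selection qty = 19 ∧ color = white: {(19, CHI, 29, white), (19, DEN, 29, white)}
Selection cost ≠ qty ∧ city = DEN: {(19, DEN, 29, white)}
π[qty, cost, city]: project onto (qty, cost, city) → {(19, 29, DEN)}

{(19, 29, DEN)}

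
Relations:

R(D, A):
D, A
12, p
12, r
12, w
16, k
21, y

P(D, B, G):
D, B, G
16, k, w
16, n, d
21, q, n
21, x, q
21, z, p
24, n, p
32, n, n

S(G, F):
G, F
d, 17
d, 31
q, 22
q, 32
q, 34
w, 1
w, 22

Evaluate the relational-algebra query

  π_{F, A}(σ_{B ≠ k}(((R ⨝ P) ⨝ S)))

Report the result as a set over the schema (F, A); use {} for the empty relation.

R ⋈ P (natural join on D): {(16, k, k, w), (16, k, n, d), (21, y, q, n), (21, y, x, q), (21, y, z, p)}
(R ⨝ P) ⋈ S (natural join on G): {(16, k, k, w, 1), (16, k, k, w, 22), (16, k, n, d, 17), (16, k, n, d, 31), (21, y, x, q, 22), (21, y, x, q, 32), (21, y, x, q, 34)}
Apply σ_{B ≠ k}; surviving tuples: {(16, k, n, d, 17), (16, k, n, d, 31), (21, y, x, q, 22), (21, y, x, q, 32), (21, y, x, q, 34)}
Projecting to F, A: {(17, k), (22, y), (31, k), (32, y), (34, y)}

{(17, k), (22, y), (31, k), (32, y), (34, y)}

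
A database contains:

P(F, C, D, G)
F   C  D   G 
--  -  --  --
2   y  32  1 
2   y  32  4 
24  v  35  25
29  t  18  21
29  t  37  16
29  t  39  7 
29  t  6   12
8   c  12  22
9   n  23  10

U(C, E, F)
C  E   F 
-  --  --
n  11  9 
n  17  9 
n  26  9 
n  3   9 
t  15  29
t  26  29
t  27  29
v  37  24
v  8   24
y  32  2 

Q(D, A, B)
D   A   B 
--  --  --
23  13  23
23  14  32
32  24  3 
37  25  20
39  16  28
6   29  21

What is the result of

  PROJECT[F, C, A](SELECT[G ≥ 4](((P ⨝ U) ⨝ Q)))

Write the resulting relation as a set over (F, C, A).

P ⋈ U (natural join on F, C): {(2, y, 32, 1, 32), (2, y, 32, 4, 32), (24, v, 35, 25, 37), (24, v, 35, 25, 8), (29, t, 18, 21, 15), (29, t, 18, 21, 26), (29, t, 18, 21, 27), (29, t, 37, 16, 15), (29, t, 37, 16, 26), (29, t, 37, 16, 27), (29, t, 39, 7, 15), (29, t, 39, 7, 26), (29, t, 39, 7, 27), (29, t, 6, 12, 15), (29, t, 6, 12, 26), (29, t, 6, 12, 27), (9, n, 23, 10, 11), (9, n, 23, 10, 17), (9, n, 23, 10, 26), (9, n, 23, 10, 3)}
(P ⨝ U) ⋈ Q (natural join on D): {(2, y, 32, 1, 32, 24, 3), (2, y, 32, 4, 32, 24, 3), (29, t, 37, 16, 15, 25, 20), (29, t, 37, 16, 26, 25, 20), (29, t, 37, 16, 27, 25, 20), (29, t, 39, 7, 15, 16, 28), (29, t, 39, 7, 26, 16, 28), (29, t, 39, 7, 27, 16, 28), (29, t, 6, 12, 15, 29, 21), (29, t, 6, 12, 26, 29, 21), (29, t, 6, 12, 27, 29, 21), (9, n, 23, 10, 11, 13, 23), (9, n, 23, 10, 11, 14, 32), (9, n, 23, 10, 17, 13, 23), (9, n, 23, 10, 17, 14, 32), (9, n, 23, 10, 26, 13, 23), (9, n, 23, 10, 26, 14, 32), (9, n, 23, 10, 3, 13, 23), (9, n, 23, 10, 3, 14, 32)}
Selection G ≥ 4: {(2, y, 32, 4, 32, 24, 3), (29, t, 37, 16, 15, 25, 20), (29, t, 37, 16, 26, 25, 20), (29, t, 37, 16, 27, 25, 20), (29, t, 39, 7, 15, 16, 28), (29, t, 39, 7, 26, 16, 28), (29, t, 39, 7, 27, 16, 28), (29, t, 6, 12, 15, 29, 21), (29, t, 6, 12, 26, 29, 21), (29, t, 6, 12, 27, 29, 21), (9, n, 23, 10, 11, 13, 23), (9, n, 23, 10, 11, 14, 32), (9, n, 23, 10, 17, 13, 23), (9, n, 23, 10, 17, 14, 32), (9, n, 23, 10, 26, 13, 23), (9, n, 23, 10, 26, 14, 32), (9, n, 23, 10, 3, 13, 23), (9, n, 23, 10, 3, 14, 32)}
π[F, C, A]: project onto (F, C, A) (12 duplicate(s) eliminated) → {(2, y, 24), (29, t, 16), (29, t, 25), (29, t, 29), (9, n, 13), (9, n, 14)}

{(2, y, 24), (29, t, 16), (29, t, 25), (29, t, 29), (9, n, 13), (9, n, 14)}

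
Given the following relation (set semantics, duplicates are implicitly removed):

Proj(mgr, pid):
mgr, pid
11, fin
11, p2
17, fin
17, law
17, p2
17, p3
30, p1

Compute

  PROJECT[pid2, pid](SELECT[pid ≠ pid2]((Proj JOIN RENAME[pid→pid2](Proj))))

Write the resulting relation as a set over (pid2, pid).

{(fin, law), (fin, p2), (fin, p3), (law, fin), (law, p2), (law, p3), (p2, fin), (p2, law), (p2, p3), (p3, fin), (p3, law), (p3, p2)}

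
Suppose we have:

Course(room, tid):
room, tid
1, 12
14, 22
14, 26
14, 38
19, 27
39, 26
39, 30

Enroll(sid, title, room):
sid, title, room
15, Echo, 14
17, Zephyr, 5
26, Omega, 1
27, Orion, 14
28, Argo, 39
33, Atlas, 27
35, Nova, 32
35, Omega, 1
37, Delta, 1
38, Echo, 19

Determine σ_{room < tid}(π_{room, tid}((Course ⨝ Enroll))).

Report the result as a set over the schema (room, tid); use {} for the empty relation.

Natural join on room: {(1, 12, 26, Omega), (1, 12, 35, Omega), (1, 12, 37, Delta), (14, 22, 15, Echo), (14, 22, 27, Orion), (14, 26, 15, Echo), (14, 26, 27, Orion), (14, 38, 15, Echo), (14, 38, 27, Orion), (19, 27, 38, Echo), (39, 26, 28, Argo), (39, 30, 28, Argo)}
Projecting to room, tid (5 duplicate(s) eliminated): {(1, 12), (14, 22), (14, 26), (14, 38), (19, 27), (39, 26), (39, 30)}
σ[room < tid]: keep tuples satisfying room < tid → {(1, 12), (14, 22), (14, 26), (14, 38), (19, 27)}

{(1, 12), (14, 22), (14, 26), (14, 38), (19, 27)}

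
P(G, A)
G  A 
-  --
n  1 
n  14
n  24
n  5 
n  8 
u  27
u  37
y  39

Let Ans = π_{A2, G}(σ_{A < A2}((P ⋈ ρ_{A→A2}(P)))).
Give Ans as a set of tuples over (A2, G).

{(14, n), (24, n), (37, u), (5, n), (8, n)}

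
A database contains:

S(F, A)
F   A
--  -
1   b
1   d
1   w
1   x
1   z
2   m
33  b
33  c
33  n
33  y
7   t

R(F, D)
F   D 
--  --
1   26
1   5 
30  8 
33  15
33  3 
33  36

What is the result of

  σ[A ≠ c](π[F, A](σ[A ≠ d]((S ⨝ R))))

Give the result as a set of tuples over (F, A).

Joining S and R on F yields {(1, b, 26), (1, b, 5), (1, d, 26), (1, d, 5), (1, w, 26), (1, w, 5), (1, x, 26), (1, x, 5), (1, z, 26), (1, z, 5), (33, b, 15), (33, b, 3), (33, b, 36), (33, c, 15), (33, c, 3), (33, c, 36), (33, n, 15), (33, n, 3), (33, n, 36), (33, y, 15), (33, y, 3), (33, y, 36)}.
Apply σ_{A ≠ d}; surviving tuples: {(1, b, 26), (1, b, 5), (1, w, 26), (1, w, 5), (1, x, 26), (1, x, 5), (1, z, 26), (1, z, 5), (33, b, 15), (33, b, 3), (33, b, 36), (33, c, 15), (33, c, 3), (33, c, 36), (33, n, 15), (33, n, 3), (33, n, 36), (33, y, 15), (33, y, 3), (33, y, 36)}
π_{F, A} gives {(1, b), (1, w), (1, x), (1, z), (33, b), (33, c), (33, n), (33, y)} (12 duplicate(s) eliminated).
Apply σ_{A ≠ c}; surviving tuples: {(1, b), (1, w), (1, x), (1, z), (33, b), (33, n), (33, y)}

{(1, b), (1, w), (1, x), (1, z), (33, b), (33, n), (33, y)}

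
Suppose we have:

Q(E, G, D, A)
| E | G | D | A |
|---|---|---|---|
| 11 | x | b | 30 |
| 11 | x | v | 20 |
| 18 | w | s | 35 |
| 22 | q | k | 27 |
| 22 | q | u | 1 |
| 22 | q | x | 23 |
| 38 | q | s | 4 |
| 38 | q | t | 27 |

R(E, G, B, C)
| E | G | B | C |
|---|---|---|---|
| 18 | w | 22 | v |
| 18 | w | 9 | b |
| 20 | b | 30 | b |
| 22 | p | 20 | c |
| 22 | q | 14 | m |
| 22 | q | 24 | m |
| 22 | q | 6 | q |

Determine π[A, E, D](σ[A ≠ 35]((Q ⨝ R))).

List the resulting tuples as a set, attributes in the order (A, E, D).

Q ⋈ R (natural join on E, G): {(18, w, s, 35, 22, v), (18, w, s, 35, 9, b), (22, q, k, 27, 14, m), (22, q, k, 27, 24, m), (22, q, k, 27, 6, q), (22, q, u, 1, 14, m), (22, q, u, 1, 24, m), (22, q, u, 1, 6, q), (22, q, x, 23, 14, m), (22, q, x, 23, 24, m), (22, q, x, 23, 6, q)}
Selection A ≠ 35: {(22, q, k, 27, 14, m), (22, q, k, 27, 24, m), (22, q, k, 27, 6, q), (22, q, u, 1, 14, m), (22, q, u, 1, 24, m), (22, q, u, 1, 6, q), (22, q, x, 23, 14, m), (22, q, x, 23, 24, m), (22, q, x, 23, 6, q)}
Keep only column(s) A, E, D (6 duplicate(s) eliminated): {(1, 22, u), (23, 22, x), (27, 22, k)}

{(1, 22, u), (23, 22, x), (27, 22, k)}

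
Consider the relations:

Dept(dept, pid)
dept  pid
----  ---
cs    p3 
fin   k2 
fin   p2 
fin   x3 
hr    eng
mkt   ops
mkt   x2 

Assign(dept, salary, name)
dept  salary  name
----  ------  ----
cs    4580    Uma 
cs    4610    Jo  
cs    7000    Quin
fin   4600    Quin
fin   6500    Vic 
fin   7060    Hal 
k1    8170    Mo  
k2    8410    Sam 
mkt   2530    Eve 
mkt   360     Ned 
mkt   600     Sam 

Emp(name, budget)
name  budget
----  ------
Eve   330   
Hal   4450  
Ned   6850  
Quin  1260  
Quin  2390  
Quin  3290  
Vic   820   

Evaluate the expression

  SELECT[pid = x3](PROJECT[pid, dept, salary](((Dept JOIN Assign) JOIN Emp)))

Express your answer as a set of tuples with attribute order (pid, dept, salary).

Natural join on dept: {(cs, p3, 4580, Uma), (cs, p3, 4610, Jo), (cs, p3, 7000, Quin), (fin, k2, 4600, Quin), (fin, k2, 6500, Vic), (fin, k2, 7060, Hal), (fin, p2, 4600, Quin), (fin, p2, 6500, Vic), (fin, p2, 7060, Hal), (fin, x3, 4600, Quin), (fin, x3, 6500, Vic), (fin, x3, 7060, Hal), (mkt, ops, 2530, Eve), (mkt, ops, 360, Ned), (mkt, ops, 600, Sam), (mkt, x2, 2530, Eve), (mkt, x2, 360, Ned), (mkt, x2, 600, Sam)}
Natural join on name: {(cs, p3, 7000, Quin, 1260), (cs, p3, 7000, Quin, 2390), (cs, p3, 7000, Quin, 3290), (fin, k2, 4600, Quin, 1260), (fin, k2, 4600, Quin, 2390), (fin, k2, 4600, Quin, 3290), (fin, k2, 6500, Vic, 820), (fin, k2, 7060, Hal, 4450), (fin, p2, 4600, Quin, 1260), (fin, p2, 4600, Quin, 2390), (fin, p2, 4600, Quin, 3290), (fin, p2, 6500, Vic, 820), (fin, p2, 7060, Hal, 4450), (fin, x3, 4600, Quin, 1260), (fin, x3, 4600, Quin, 2390), (fin, x3, 4600, Quin, 3290), (fin, x3, 6500, Vic, 820), (fin, x3, 7060, Hal, 4450), (mkt, ops, 2530, Eve, 330), (mkt, ops, 360, Ned, 6850), (mkt, x2, 2530, Eve, 330), (mkt, x2, 360, Ned, 6850)}
π[pid, dept, salary]: project onto (pid, dept, salary) (8 duplicate(s) eliminated) → {(k2, fin, 4600), (k2, fin, 6500), (k2, fin, 7060), (ops, mkt, 2530), (ops, mkt, 360), (p2, fin, 4600), (p2, fin, 6500), (p2, fin, 7060), (p3, cs, 7000), (x2, mkt, 2530), (x2, mkt, 360), (x3, fin, 4600), (x3, fin, 6500), (x3, fin, 7060)}
Selection pid = x3: {(x3, fin, 4600), (x3, fin, 6500), (x3, fin, 7060)}

{(x3, fin, 4600), (x3, fin, 6500), (x3, fin, 7060)}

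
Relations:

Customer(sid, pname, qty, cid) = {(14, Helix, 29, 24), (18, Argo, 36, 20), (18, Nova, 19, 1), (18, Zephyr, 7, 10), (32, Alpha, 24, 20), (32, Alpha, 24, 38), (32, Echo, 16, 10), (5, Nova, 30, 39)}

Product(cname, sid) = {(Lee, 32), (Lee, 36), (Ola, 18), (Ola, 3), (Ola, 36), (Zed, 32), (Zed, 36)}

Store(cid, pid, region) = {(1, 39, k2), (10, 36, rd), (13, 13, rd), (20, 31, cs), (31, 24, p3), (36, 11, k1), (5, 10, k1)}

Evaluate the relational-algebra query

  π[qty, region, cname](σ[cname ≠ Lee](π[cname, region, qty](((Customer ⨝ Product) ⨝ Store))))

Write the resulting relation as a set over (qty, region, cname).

Natural join on sid: {(18, Argo, 36, 20, Ola), (18, Nova, 19, 1, Ola), (18, Zephyr, 7, 10, Ola), (32, Alpha, 24, 20, Lee), (32, Alpha, 24, 20, Zed), (32, Alpha, 24, 38, Lee), (32, Alpha, 24, 38, Zed), (32, Echo, 16, 10, Lee), (32, Echo, 16, 10, Zed)}
Natural join on cid: {(18, Argo, 36, 20, Ola, 31, cs), (18, Nova, 19, 1, Ola, 39, k2), (18, Zephyr, 7, 10, Ola, 36, rd), (32, Alpha, 24, 20, Lee, 31, cs), (32, Alpha, 24, 20, Zed, 31, cs), (32, Echo, 16, 10, Lee, 36, rd), (32, Echo, 16, 10, Zed, 36, rd)}
Projecting to cname, region, qty: {(Lee, cs, 24), (Lee, rd, 16), (Ola, cs, 36), (Ola, k2, 19), (Ola, rd, 7), (Zed, cs, 24), (Zed, rd, 16)}
Selection cname ≠ Lee: {(Ola, cs, 36), (Ola, k2, 19), (Ola, rd, 7), (Zed, cs, 24), (Zed, rd, 16)}
Projecting to qty, region, cname: {(16, rd, Zed), (19, k2, Ola), (24, cs, Zed), (36, cs, Ola), (7, rd, Ola)}

{(16, rd, Zed), (19, k2, Ola), (24, cs, Zed), (36, cs, Ola), (7, rd, Ola)}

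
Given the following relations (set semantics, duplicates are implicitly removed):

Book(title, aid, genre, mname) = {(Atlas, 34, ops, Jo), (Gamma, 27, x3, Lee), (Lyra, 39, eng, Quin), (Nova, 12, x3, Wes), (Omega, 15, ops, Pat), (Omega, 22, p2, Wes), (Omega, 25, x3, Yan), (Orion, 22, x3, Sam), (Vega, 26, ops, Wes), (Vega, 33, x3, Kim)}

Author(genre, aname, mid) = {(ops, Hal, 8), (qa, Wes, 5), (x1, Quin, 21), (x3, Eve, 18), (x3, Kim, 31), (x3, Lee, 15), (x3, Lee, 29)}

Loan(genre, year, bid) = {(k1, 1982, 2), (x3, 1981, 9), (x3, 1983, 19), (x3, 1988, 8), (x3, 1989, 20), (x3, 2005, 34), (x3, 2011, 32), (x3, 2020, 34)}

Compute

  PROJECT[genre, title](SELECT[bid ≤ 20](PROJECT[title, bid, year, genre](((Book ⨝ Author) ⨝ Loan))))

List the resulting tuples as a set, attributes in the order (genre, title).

{(x3, Gamma), (x3, Nova), (x3, Omega), (x3, Orion), (x3, Vega)}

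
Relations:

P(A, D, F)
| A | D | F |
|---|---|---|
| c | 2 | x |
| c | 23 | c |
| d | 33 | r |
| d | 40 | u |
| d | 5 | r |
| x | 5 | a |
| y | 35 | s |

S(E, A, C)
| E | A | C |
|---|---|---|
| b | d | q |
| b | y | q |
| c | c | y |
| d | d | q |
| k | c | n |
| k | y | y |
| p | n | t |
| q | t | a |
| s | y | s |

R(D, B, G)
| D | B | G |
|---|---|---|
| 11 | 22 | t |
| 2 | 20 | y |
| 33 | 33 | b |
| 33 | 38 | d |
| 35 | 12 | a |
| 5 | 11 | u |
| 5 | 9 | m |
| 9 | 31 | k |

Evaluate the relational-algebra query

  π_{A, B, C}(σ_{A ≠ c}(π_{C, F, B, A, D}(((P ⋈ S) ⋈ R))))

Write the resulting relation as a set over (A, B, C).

P ⋈ S (natural join on A): {(c, 2, x, c, y), (c, 2, x, k, n), (c, 23, c, c, y), (c, 23, c, k, n), (d, 33, r, b, q), (d, 33, r, d, q), (d, 40, u, b, q), (d, 40, u, d, q), (d, 5, r, b, q), (d, 5, r, d, q), (y, 35, s, b, q), (y, 35, s, k, y), (y, 35, s, s, s)}
(P ⋈ S) ⋈ R (natural join on D): {(c, 2, x, c, y, 20, y), (c, 2, x, k, n, 20, y), (d, 33, r, b, q, 33, b), (d, 33, r, b, q, 38, d), (d, 33, r, d, q, 33, b), (d, 33, r, d, q, 38, d), (d, 5, r, b, q, 11, u), (d, 5, r, b, q, 9, m), (d, 5, r, d, q, 11, u), (d, 5, r, d, q, 9, m), (y, 35, s, b, q, 12, a), (y, 35, s, k, y, 12, a), (y, 35, s, s, s, 12, a)}
Keep only column(s) C, F, B, A, D (4 duplicate(s) eliminated): {(n, x, 20, c, 2), (q, r, 11, d, 5), (q, r, 33, d, 33), (q, r, 38, d, 33), (q, r, 9, d, 5), (q, s, 12, y, 35), (s, s, 12, y, 35), (y, s, 12, y, 35), (y, x, 20, c, 2)}
Apply σ_{A ≠ c}; surviving tuples: {(q, r, 11, d, 5), (q, r, 33, d, 33), (q, r, 38, d, 33), (q, r, 9, d, 5), (q, s, 12, y, 35), (s, s, 12, y, 35), (y, s, 12, y, 35)}
Keep only column(s) A, B, C: {(d, 11, q), (d, 33, q), (d, 38, q), (d, 9, q), (y, 12, q), (y, 12, s), (y, 12, y)}

{(d, 11, q), (d, 33, q), (d, 38, q), (d, 9, q), (y, 12, q), (y, 12, s), (y, 12, y)}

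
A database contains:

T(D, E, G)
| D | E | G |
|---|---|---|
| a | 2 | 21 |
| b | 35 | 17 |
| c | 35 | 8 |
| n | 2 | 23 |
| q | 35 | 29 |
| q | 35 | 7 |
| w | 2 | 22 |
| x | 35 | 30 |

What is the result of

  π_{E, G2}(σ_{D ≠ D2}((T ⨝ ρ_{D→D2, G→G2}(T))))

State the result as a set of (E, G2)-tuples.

{(2, 21), (2, 22), (2, 23), (35, 17), (35, 29), (35, 30), (35, 7), (35, 8)}

ρ[D→D2, G→G2]: schema becomes (D2, E, G2); tuples unchanged.
T ⋈ ρ_{D→D2, G→G2}(T) (natural join on E): {(a, 2, 21, a, 21), (a, 2, 21, n, 23), (a, 2, 21, w, 22), (b, 35, 17, b, 17), (b, 35, 17, c, 8), (b, 35, 17, q, 29), (b, 35, 17, q, 7), (b, 35, 17, x, 30), (c, 35, 8, b, 17), (c, 35, 8, c, 8), (c, 35, 8, q, 29), (c, 35, 8, q, 7), (c, 35, 8, x, 30), (n, 2, 23, a, 21), (n, 2, 23, n, 23), (n, 2, 23, w, 22), (q, 35, 29, b, 17), (q, 35, 29, c, 8), (q, 35, 29, q, 29), (q, 35, 29, q, 7), (q, 35, 29, x, 30), (q, 35, 7, b, 17), (q, 35, 7, c, 8), (q, 35, 7, q, 29), (q, 35, 7, q, 7), (q, 35, 7, x, 30), (w, 2, 22, a, 21), (w, 2, 22, n, 23), (w, 2, 22, w, 22), (x, 35, 30, b, 17), (x, 35, 30, c, 8), (x, 35, 30, q, 29), (x, 35, 30, q, 7), (x, 35, 30, x, 30)}
Filtering on D ≠ D2 leaves {(a, 2, 21, n, 23), (a, 2, 21, w, 22), (b, 35, 17, c, 8), (b, 35, 17, q, 29), (b, 35, 17, q, 7), (b, 35, 17, x, 30), (c, 35, 8, b, 17), (c, 35, 8, q, 29), (c, 35, 8, q, 7), (c, 35, 8, x, 30), (n, 2, 23, a, 21), (n, 2, 23, w, 22), (q, 35, 29, b, 17), (q, 35, 29, c, 8), (q, 35, 29, x, 30), (q, 35, 7, b, 17), (q, 35, 7, c, 8), (q, 35, 7, x, 30), (w, 2, 22, a, 21), (w, 2, 22, n, 23), (x, 35, 30, b, 17), (x, 35, 30, c, 8), (x, 35, 30, q, 29), (x, 35, 30, q, 7)}.
π_{E, G2} gives {(2, 21), (2, 22), (2, 23), (35, 17), (35, 29), (35, 30), (35, 7), (35, 8)} (16 duplicate(s) eliminated).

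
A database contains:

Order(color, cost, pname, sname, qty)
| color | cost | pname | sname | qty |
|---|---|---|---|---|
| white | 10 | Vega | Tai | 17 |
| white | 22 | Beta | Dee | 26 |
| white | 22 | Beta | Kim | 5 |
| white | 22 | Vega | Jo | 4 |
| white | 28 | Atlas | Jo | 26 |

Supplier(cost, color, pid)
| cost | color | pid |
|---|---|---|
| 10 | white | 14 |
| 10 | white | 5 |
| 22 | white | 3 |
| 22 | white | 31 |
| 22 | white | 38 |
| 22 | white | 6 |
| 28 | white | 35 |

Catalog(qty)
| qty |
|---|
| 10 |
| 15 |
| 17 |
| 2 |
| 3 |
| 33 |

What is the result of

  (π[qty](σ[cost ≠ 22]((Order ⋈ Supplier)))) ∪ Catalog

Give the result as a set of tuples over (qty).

Order ⋈ Supplier (natural join on color, cost): {(white, 10, Vega, Tai, 17, 14), (white, 10, Vega, Tai, 17, 5), (white, 22, Beta, Dee, 26, 3), (white, 22, Beta, Dee, 26, 31), (white, 22, Beta, Dee, 26, 38), (white, 22, Beta, Dee, 26, 6), (white, 22, Beta, Kim, 5, 3), (white, 22, Beta, Kim, 5, 31), (white, 22, Beta, Kim, 5, 38), (white, 22, Beta, Kim, 5, 6), (white, 22, Vega, Jo, 4, 3), (white, 22, Vega, Jo, 4, 31), (white, 22, Vega, Jo, 4, 38), (white, 22, Vega, Jo, 4, 6), (white, 28, Atlas, Jo, 26, 35)}
Filtering on cost ≠ 22 leaves {(white, 10, Vega, Tai, 17, 14), (white, 10, Vega, Tai, 17, 5), (white, 28, Atlas, Jo, 26, 35)}.
Projecting to qty (1 duplicate(s) eliminated): {17, 26}
Union: {17, 26} with {10, 15, 17, 2, 3, 33} → {10, 15, 17, 2, 26, 3, 33}

{10, 15, 17, 2, 26, 3, 33}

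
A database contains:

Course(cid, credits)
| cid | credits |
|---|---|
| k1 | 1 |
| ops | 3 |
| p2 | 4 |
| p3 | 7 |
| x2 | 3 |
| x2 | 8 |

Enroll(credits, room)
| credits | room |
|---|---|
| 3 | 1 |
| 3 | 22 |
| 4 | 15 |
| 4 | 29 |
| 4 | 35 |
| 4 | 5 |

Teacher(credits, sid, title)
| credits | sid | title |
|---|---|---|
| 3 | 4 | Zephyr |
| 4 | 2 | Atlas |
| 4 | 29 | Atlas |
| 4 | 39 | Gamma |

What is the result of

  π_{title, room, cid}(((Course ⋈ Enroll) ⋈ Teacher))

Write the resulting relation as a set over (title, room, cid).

Joining Course and Enroll on credits yields {(ops, 3, 1), (ops, 3, 22), (p2, 4, 15), (p2, 4, 29), (p2, 4, 35), (p2, 4, 5), (x2, 3, 1), (x2, 3, 22)}.
Joining (Course ⋈ Enroll) and Teacher on credits yields {(ops, 3, 1, 4, Zephyr), (ops, 3, 22, 4, Zephyr), (p2, 4, 15, 2, Atlas), (p2, 4, 15, 29, Atlas), (p2, 4, 15, 39, Gamma), (p2, 4, 29, 2, Atlas), (p2, 4, 29, 29, Atlas), (p2, 4, 29, 39, Gamma), (p2, 4, 35, 2, Atlas), (p2, 4, 35, 29, Atlas), (p2, 4, 35, 39, Gamma), (p2, 4, 5, 2, Atlas), (p2, 4, 5, 29, Atlas), (p2, 4, 5, 39, Gamma), (x2, 3, 1, 4, Zephyr), (x2, 3, 22, 4, Zephyr)}.
π_{title, room, cid} gives {(Atlas, 15, p2), (Atlas, 29, p2), (Atlas, 35, p2), (Atlas, 5, p2), (Gamma, 15, p2), (Gamma, 29, p2), (Gamma, 35, p2), (Gamma, 5, p2), (Zephyr, 1, ops), (Zephyr, 1, x2), (Zephyr, 22, ops), (Zephyr, 22, x2)} (4 duplicate(s) eliminated).

{(Atlas, 15, p2), (Atlas, 29, p2), (Atlas, 35, p2), (Atlas, 5, p2), (Gamma, 15, p2), (Gamma, 29, p2), (Gamma, 35, p2), (Gamma, 5, p2), (Zephyr, 1, ops), (Zephyr, 1, x2), (Zephyr, 22, ops), (Zephyr, 22, x2)}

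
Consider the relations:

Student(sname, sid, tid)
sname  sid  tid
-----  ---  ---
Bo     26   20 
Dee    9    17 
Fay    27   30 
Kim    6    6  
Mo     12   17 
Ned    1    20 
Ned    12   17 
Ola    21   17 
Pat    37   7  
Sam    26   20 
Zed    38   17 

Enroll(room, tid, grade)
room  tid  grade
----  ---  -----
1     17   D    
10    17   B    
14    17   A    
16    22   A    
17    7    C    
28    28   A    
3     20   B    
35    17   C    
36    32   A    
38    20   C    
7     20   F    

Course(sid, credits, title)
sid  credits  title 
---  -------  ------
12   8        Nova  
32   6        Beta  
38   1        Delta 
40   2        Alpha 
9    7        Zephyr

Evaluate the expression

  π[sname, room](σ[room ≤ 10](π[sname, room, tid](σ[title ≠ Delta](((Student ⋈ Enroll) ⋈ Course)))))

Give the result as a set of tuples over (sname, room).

Joining Student and Enroll on tid yields {(Bo, 26, 20, 3, B), (Bo, 26, 20, 38, C), (Bo, 26, 20, 7, F), (Dee, 9, 17, 1, D), (Dee, 9, 17, 10, B), (Dee, 9, 17, 14, A), (Dee, 9, 17, 35, C), (Mo, 12, 17, 1, D), (Mo, 12, 17, 10, B), (Mo, 12, 17, 14, A), (Mo, 12, 17, 35, C), (Ned, 1, 20, 3, B), (Ned, 1, 20, 38, C), (Ned, 1, 20, 7, F), (Ned, 12, 17, 1, D), (Ned, 12, 17, 10, B), (Ned, 12, 17, 14, A), (Ned, 12, 17, 35, C), (Ola, 21, 17, 1, D), (Ola, 21, 17, 10, B), (Ola, 21, 17, 14, A), (Ola, 21, 17, 35, C), (Pat, 37, 7, 17, C), (Sam, 26, 20, 3, B), (Sam, 26, 20, 38, C), (Sam, 26, 20, 7, F), (Zed, 38, 17, 1, D), (Zed, 38, 17, 10, B), (Zed, 38, 17, 14, A), (Zed, 38, 17, 35, C)}.
Joining (Student ⋈ Enroll) and Course on sid yields {(Dee, 9, 17, 1, D, 7, Zephyr), (Dee, 9, 17, 10, B, 7, Zephyr), (Dee, 9, 17, 14, A, 7, Zephyr), (Dee, 9, 17, 35, C, 7, Zephyr), (Mo, 12, 17, 1, D, 8, Nova), (Mo, 12, 17, 10, B, 8, Nova), (Mo, 12, 17, 14, A, 8, Nova), (Mo, 12, 17, 35, C, 8, Nova), (Ned, 12, 17, 1, D, 8, Nova), (Ned, 12, 17, 10, B, 8, Nova), (Ned, 12, 17, 14, A, 8, Nova), (Ned, 12, 17, 35, C, 8, Nova), (Zed, 38, 17, 1, D, 1, Delta), (Zed, 38, 17, 10, B, 1, Delta), (Zed, 38, 17, 14, A, 1, Delta), (Zed, 38, 17, 35, C, 1, Delta)}.
Filtering on title ≠ Delta leaves {(Dee, 9, 17, 1, D, 7, Zephyr), (Dee, 9, 17, 10, B, 7, Zephyr), (Dee, 9, 17, 14, A, 7, Zephyr), (Dee, 9, 17, 35, C, 7, Zephyr), (Mo, 12, 17, 1, D, 8, Nova), (Mo, 12, 17, 10, B, 8, Nova), (Mo, 12, 17, 14, A, 8, Nova), (Mo, 12, 17, 35, C, 8, Nova), (Ned, 12, 17, 1, D, 8, Nova), (Ned, 12, 17, 10, B, 8, Nova), (Ned, 12, 17, 14, A, 8, Nova), (Ned, 12, 17, 35, C, 8, Nova)}.
Projecting to sname, room, tid: {(Dee, 1, 17), (Dee, 10, 17), (Dee, 14, 17), (Dee, 35, 17), (Mo, 1, 17), (Mo, 10, 17), (Mo, 14, 17), (Mo, 35, 17), (Ned, 1, 17), (Ned, 10, 17), (Ned, 14, 17), (Ned, 35, 17)}
Filtering on room ≤ 10 leaves {(Dee, 1, 17), (Dee, 10, 17), (Mo, 1, 17), (Mo, 10, 17), (Ned, 1, 17), (Ned, 10, 17)}.
Projecting to sname, room: {(Dee, 1), (Dee, 10), (Mo, 1), (Mo, 10), (Ned, 1), (Ned, 10)}

{(Dee, 1), (Dee, 10), (Mo, 1), (Mo, 10), (Ned, 1), (Ned, 10)}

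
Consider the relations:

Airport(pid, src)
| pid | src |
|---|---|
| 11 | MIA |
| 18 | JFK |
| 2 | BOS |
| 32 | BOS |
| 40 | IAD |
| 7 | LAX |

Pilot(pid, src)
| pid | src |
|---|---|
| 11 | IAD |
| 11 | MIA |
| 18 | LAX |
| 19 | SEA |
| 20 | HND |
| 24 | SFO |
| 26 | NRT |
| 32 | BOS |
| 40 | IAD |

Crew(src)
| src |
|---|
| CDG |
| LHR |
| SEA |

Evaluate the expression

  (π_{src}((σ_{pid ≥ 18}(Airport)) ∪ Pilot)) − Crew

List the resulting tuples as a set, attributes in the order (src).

{BOS, HND, IAD, JFK, LAX, MIA, NRT, SFO}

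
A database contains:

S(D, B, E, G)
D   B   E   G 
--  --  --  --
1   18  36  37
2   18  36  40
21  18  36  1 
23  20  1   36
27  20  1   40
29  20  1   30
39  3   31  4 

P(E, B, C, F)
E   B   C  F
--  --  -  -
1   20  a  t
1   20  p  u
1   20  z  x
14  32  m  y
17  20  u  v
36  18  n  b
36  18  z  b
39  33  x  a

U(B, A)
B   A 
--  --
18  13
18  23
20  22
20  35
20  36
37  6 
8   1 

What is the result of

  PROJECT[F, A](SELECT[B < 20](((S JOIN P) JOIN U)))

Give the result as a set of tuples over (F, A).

S ⋈ P (natural join on B, E): {(1, 18, 36, 37, n, b), (1, 18, 36, 37, z, b), (2, 18, 36, 40, n, b), (2, 18, 36, 40, z, b), (21, 18, 36, 1, n, b), (21, 18, 36, 1, z, b), (23, 20, 1, 36, a, t), (23, 20, 1, 36, p, u), (23, 20, 1, 36, z, x), (27, 20, 1, 40, a, t), (27, 20, 1, 40, p, u), (27, 20, 1, 40, z, x), (29, 20, 1, 30, a, t), (29, 20, 1, 30, p, u), (29, 20, 1, 30, z, x)}
(S JOIN P) ⋈ U (natural join on B): {(1, 18, 36, 37, n, b, 13), (1, 18, 36, 37, n, b, 23), (1, 18, 36, 37, z, b, 13), (1, 18, 36, 37, z, b, 23), (2, 18, 36, 40, n, b, 13), (2, 18, 36, 40, n, b, 23), (2, 18, 36, 40, z, b, 13), (2, 18, 36, 40, z, b, 23), (21, 18, 36, 1, n, b, 13), (21, 18, 36, 1, n, b, 23), (21, 18, 36, 1, z, b, 13), (21, 18, 36, 1, z, b, 23), (23, 20, 1, 36, a, t, 22), (23, 20, 1, 36, a, t, 35), (23, 20, 1, 36, a, t, 36), (23, 20, 1, 36, p, u, 22), (23, 20, 1, 36, p, u, 35), (23, 20, 1, 36, p, u, 36), (23, 20, 1, 36, z, x, 22), (23, 20, 1, 36, z, x, 35), (23, 20, 1, 36, z, x, 36), (27, 20, 1, 40, a, t, 22), (27, 20, 1, 40, a, t, 35), (27, 20, 1, 40, a, t, 36), (27, 20, 1, 40, p, u, 22), (27, 20, 1, 40, p, u, 35), (27, 20, 1, 40, p, u, 36), (27, 20, 1, 40, z, x, 22), (27, 20, 1, 40, z, x, 35), (27, 20, 1, 40, z, x, 36), (29, 20, 1, 30, a, t, 22), (29, 20, 1, 30, a, t, 35), (29, 20, 1, 30, a, t, 36), (29, 20, 1, 30, p, u, 22), (29, 20, 1, 30, p, u, 35), (29, 20, 1, 30, p, u, 36), (29, 20, 1, 30, z, x, 22), (29, 20, 1, 30, z, x, 35), (29, 20, 1, 30, z, x, 36)}
Apply σ_{B < 20}; surviving tuples: {(1, 18, 36, 37, n, b, 13), (1, 18, 36, 37, n, b, 23), (1, 18, 36, 37, z, b, 13), (1, 18, 36, 37, z, b, 23), (2, 18, 36, 40, n, b, 13), (2, 18, 36, 40, n, b, 23), (2, 18, 36, 40, z, b, 13), (2, 18, 36, 40, z, b, 23), (21, 18, 36, 1, n, b, 13), (21, 18, 36, 1, n, b, 23), (21, 18, 36, 1, z, b, 13), (21, 18, 36, 1, z, b, 23)}
Projecting to F, A (10 duplicate(s) eliminated): {(b, 13), (b, 23)}

{(b, 13), (b, 23)}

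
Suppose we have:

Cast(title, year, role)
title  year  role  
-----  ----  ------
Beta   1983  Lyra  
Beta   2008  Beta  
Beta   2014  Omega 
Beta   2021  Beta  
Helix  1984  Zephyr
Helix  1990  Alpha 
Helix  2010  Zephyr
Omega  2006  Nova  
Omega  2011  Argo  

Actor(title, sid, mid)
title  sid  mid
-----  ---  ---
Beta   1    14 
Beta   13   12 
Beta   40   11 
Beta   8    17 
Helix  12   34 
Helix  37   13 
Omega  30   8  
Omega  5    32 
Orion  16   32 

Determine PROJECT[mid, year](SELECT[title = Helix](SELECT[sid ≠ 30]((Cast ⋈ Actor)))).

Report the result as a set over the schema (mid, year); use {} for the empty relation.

Natural join on title: {(Beta, 1983, Lyra, 1, 14), (Beta, 1983, Lyra, 13, 12), (Beta, 1983, Lyra, 40, 11), (Beta, 1983, Lyra, 8, 17), (Beta, 2008, Beta, 1, 14), (Beta, 2008, Beta, 13, 12), (Beta, 2008, Beta, 40, 11), (Beta, 2008, Beta, 8, 17), (Beta, 2014, Omega, 1, 14), (Beta, 2014, Omega, 13, 12), (Beta, 2014, Omega, 40, 11), (Beta, 2014, Omega, 8, 17), (Beta, 2021, Beta, 1, 14), (Beta, 2021, Beta, 13, 12), (Beta, 2021, Beta, 40, 11), (Beta, 2021, Beta, 8, 17), (Helix, 1984, Zephyr, 12, 34), (Helix, 1984, Zephyr, 37, 13), (Helix, 1990, Alpha, 12, 34), (Helix, 1990, Alpha, 37, 13), (Helix, 2010, Zephyr, 12, 34), (Helix, 2010, Zephyr, 37, 13), (Omega, 2006, Nova, 30, 8), (Omega, 2006, Nova, 5, 32), (Omega, 2011, Argo, 30, 8), (Omega, 2011, Argo, 5, 32)}
Filtering on sid ≠ 30 leaves {(Beta, 1983, Lyra, 1, 14), (Beta, 1983, Lyra, 13, 12), (Beta, 1983, Lyra, 40, 11), (Beta, 1983, Lyra, 8, 17), (Beta, 2008, Beta, 1, 14), (Beta, 2008, Beta, 13, 12), (Beta, 2008, Beta, 40, 11), (Beta, 2008, Beta, 8, 17), (Beta, 2014, Omega, 1, 14), (Beta, 2014, Omega, 13, 12), (Beta, 2014, Omega, 40, 11), (Beta, 2014, Omega, 8, 17), (Beta, 2021, Beta, 1, 14), (Beta, 2021, Beta, 13, 12), (Beta, 2021, Beta, 40, 11), (Beta, 2021, Beta, 8, 17), (Helix, 1984, Zephyr, 12, 34), (Helix, 1984, Zephyr, 37, 13), (Helix, 1990, Alpha, 12, 34), (Helix, 1990, Alpha, 37, 13), (Helix, 2010, Zephyr, 12, 34), (Helix, 2010, Zephyr, 37, 13), (Omega, 2006, Nova, 5, 32), (Omega, 2011, Argo, 5, 32)}.
Filtering on title = Helix leaves {(Helix, 1984, Zephyr, 12, 34), (Helix, 1984, Zephyr, 37, 13), (Helix, 1990, Alpha, 12, 34), (Helix, 1990, Alpha, 37, 13), (Helix, 2010, Zephyr, 12, 34), (Helix, 2010, Zephyr, 37, 13)}.
π_{mid, year} gives {(13, 1984), (13, 1990), (13, 2010), (34, 1984), (34, 1990), (34, 2010)}.

{(13, 1984), (13, 1990), (13, 2010), (34, 1984), (34, 1990), (34, 2010)}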